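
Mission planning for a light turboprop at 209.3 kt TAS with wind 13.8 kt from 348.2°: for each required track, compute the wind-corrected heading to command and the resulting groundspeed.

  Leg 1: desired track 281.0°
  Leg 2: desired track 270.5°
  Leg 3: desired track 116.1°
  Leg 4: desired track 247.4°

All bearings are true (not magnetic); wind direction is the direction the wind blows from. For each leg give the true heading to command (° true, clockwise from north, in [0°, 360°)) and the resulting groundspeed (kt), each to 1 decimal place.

Leg 1: heading=284.5°, groundspeed=203.6 kt
Leg 2: heading=274.2°, groundspeed=205.9 kt
Leg 3: heading=113.1°, groundspeed=217.5 kt
Leg 4: heading=251.1°, groundspeed=211.4 kt

Leg 1: desired track 281.0°; wind correction +3.5° → command heading 284.5°, groundspeed 203.6 kt
Leg 2: desired track 270.5°; wind correction +3.7° → command heading 274.2°, groundspeed 205.9 kt
Leg 3: desired track 116.1°; wind correction -3.0° → command heading 113.1°, groundspeed 217.5 kt
Leg 4: desired track 247.4°; wind correction +3.7° → command heading 251.1°, groundspeed 211.4 kt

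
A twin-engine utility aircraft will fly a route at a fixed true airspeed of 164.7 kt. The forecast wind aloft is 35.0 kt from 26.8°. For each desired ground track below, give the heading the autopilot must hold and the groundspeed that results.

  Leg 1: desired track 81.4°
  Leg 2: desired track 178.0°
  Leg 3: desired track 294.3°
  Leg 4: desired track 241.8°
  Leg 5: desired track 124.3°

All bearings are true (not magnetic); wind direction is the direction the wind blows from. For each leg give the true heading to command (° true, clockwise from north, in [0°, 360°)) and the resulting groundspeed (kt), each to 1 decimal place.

Leg 1: heading=71.4°, groundspeed=141.9 kt
Leg 2: heading=172.1°, groundspeed=194.5 kt
Leg 3: heading=306.6°, groundspeed=162.5 kt
Leg 4: heading=248.8°, groundspeed=192.1 kt
Leg 5: heading=112.1°, groundspeed=165.6 kt

Leg 1: desired track 81.4°; wind correction -10.0° → command heading 71.4°, groundspeed 141.9 kt
Leg 2: desired track 178.0°; wind correction -5.9° → command heading 172.1°, groundspeed 194.5 kt
Leg 3: desired track 294.3°; wind correction +12.3° → command heading 306.6°, groundspeed 162.5 kt
Leg 4: desired track 241.8°; wind correction +7.0° → command heading 248.8°, groundspeed 192.1 kt
Leg 5: desired track 124.3°; wind correction -12.2° → command heading 112.1°, groundspeed 165.6 kt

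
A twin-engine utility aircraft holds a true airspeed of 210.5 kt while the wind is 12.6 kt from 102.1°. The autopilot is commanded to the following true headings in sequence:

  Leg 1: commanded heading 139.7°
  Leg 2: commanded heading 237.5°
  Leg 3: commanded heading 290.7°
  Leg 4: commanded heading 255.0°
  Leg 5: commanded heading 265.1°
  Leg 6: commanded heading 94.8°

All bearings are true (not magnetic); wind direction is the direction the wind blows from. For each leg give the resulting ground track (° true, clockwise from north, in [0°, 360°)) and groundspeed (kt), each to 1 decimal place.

Leg 1: track=141.9°, groundspeed=200.7 kt
Leg 2: track=239.8°, groundspeed=219.6 kt
Leg 3: track=290.2°, groundspeed=223.0 kt
Leg 4: track=256.5°, groundspeed=221.8 kt
Leg 5: track=266.0°, groundspeed=222.6 kt
Leg 6: track=94.3°, groundspeed=198.0 kt

Leg 1: heading 139.7°; drift +2.2° → track 141.9°, groundspeed 200.7 kt
Leg 2: heading 237.5°; drift +2.3° → track 239.8°, groundspeed 219.6 kt
Leg 3: heading 290.7°; drift -0.5° → track 290.2°, groundspeed 223.0 kt
Leg 4: heading 255.0°; drift +1.5° → track 256.5°, groundspeed 221.8 kt
Leg 5: heading 265.1°; drift +0.9° → track 266.0°, groundspeed 222.6 kt
Leg 6: heading 94.8°; drift -0.5° → track 94.3°, groundspeed 198.0 kt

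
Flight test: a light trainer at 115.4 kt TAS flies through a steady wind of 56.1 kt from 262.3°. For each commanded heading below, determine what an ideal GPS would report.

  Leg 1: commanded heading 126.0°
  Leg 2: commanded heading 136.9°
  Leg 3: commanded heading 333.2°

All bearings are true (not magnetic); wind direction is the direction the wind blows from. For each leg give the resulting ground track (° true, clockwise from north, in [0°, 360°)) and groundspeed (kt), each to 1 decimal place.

Leg 1: heading 126.0°; drift -14.0° → track 112.0°, groundspeed 160.7 kt
Leg 2: heading 136.9°; drift -17.2° → track 119.7°, groundspeed 154.8 kt
Leg 3: heading 333.2°; drift +28.6° → track 1.8°, groundspeed 110.6 kt

Leg 1: track=112.0°, groundspeed=160.7 kt
Leg 2: track=119.7°, groundspeed=154.8 kt
Leg 3: track=1.8°, groundspeed=110.6 kt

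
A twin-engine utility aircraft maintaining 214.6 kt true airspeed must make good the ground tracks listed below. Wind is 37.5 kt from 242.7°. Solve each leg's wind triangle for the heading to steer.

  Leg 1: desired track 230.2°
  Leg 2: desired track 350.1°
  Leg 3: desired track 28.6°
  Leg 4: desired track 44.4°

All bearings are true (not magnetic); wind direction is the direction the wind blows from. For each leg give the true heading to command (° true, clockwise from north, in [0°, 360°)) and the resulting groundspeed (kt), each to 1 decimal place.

Leg 1: desired track 230.2°; wind correction +2.2° → command heading 232.4°, groundspeed 177.8 kt
Leg 2: desired track 350.1°; wind correction -9.6° → command heading 340.5°, groundspeed 222.8 kt
Leg 3: desired track 28.6°; wind correction -5.6° → command heading 23.0°, groundspeed 244.6 kt
Leg 4: desired track 44.4°; wind correction -3.1° → command heading 41.3°, groundspeed 249.9 kt

Leg 1: heading=232.4°, groundspeed=177.8 kt
Leg 2: heading=340.5°, groundspeed=222.8 kt
Leg 3: heading=23.0°, groundspeed=244.6 kt
Leg 4: heading=41.3°, groundspeed=249.9 kt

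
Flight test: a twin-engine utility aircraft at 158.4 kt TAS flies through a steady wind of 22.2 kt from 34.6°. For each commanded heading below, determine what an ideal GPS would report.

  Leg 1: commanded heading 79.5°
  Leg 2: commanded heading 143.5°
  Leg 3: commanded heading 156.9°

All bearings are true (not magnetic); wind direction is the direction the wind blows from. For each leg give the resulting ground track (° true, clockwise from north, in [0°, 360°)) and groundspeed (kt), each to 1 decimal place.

Leg 1: track=85.8°, groundspeed=143.5 kt
Leg 2: track=150.7°, groundspeed=166.9 kt
Leg 3: track=163.2°, groundspeed=171.3 kt

Leg 1: heading 79.5°; drift +6.3° → track 85.8°, groundspeed 143.5 kt
Leg 2: heading 143.5°; drift +7.2° → track 150.7°, groundspeed 166.9 kt
Leg 3: heading 156.9°; drift +6.3° → track 163.2°, groundspeed 171.3 kt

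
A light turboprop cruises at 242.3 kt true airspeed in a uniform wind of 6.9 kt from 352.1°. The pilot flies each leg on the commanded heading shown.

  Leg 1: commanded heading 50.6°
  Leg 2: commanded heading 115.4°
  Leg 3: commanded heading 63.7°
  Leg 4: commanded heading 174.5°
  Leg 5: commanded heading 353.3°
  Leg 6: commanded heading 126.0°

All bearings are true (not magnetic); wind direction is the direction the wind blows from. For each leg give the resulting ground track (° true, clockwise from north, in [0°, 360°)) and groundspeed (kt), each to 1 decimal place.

Leg 1: track=52.0°, groundspeed=238.8 kt
Leg 2: track=116.7°, groundspeed=246.2 kt
Leg 3: track=65.3°, groundspeed=240.2 kt
Leg 4: track=174.4°, groundspeed=249.2 kt
Leg 5: track=353.3°, groundspeed=235.4 kt
Leg 6: track=127.2°, groundspeed=247.1 kt

Leg 1: heading 50.6°; drift +1.4° → track 52.0°, groundspeed 238.8 kt
Leg 2: heading 115.4°; drift +1.3° → track 116.7°, groundspeed 246.2 kt
Leg 3: heading 63.7°; drift +1.6° → track 65.3°, groundspeed 240.2 kt
Leg 4: heading 174.5°; drift -0.1° → track 174.4°, groundspeed 249.2 kt
Leg 5: heading 353.3°; drift +0.0° → track 353.3°, groundspeed 235.4 kt
Leg 6: heading 126.0°; drift +1.2° → track 127.2°, groundspeed 247.1 kt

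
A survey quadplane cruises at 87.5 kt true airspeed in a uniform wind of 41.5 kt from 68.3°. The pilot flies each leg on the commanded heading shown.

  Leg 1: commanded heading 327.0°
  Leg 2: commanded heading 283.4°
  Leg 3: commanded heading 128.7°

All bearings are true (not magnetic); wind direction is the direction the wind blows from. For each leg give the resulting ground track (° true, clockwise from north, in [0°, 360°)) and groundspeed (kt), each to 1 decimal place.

Leg 1: heading 327.0°; drift -23.1° → track 303.9°, groundspeed 103.9 kt
Leg 2: heading 283.4°; drift -11.1° → track 272.3°, groundspeed 123.8 kt
Leg 3: heading 128.7°; drift +28.3° → track 157.0°, groundspeed 76.1 kt

Leg 1: track=303.9°, groundspeed=103.9 kt
Leg 2: track=272.3°, groundspeed=123.8 kt
Leg 3: track=157.0°, groundspeed=76.1 kt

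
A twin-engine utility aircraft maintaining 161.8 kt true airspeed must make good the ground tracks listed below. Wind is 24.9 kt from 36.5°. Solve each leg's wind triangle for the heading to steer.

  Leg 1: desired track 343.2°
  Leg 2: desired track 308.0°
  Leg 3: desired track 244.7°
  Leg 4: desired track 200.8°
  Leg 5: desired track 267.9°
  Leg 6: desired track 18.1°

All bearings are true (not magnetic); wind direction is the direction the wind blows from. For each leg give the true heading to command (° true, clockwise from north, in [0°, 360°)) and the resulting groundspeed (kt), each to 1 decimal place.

Leg 1: desired track 343.2°; wind correction +7.1° → command heading 350.3°, groundspeed 145.7 kt
Leg 2: desired track 308.0°; wind correction +8.8° → command heading 316.8°, groundspeed 159.2 kt
Leg 3: desired track 244.7°; wind correction +4.2° → command heading 248.9°, groundspeed 183.3 kt
Leg 4: desired track 200.8°; wind correction -2.4° → command heading 198.4°, groundspeed 185.6 kt
Leg 5: desired track 267.9°; wind correction +6.9° → command heading 274.8°, groundspeed 176.2 kt
Leg 6: desired track 18.1°; wind correction +2.8° → command heading 20.9°, groundspeed 138.0 kt

Leg 1: heading=350.3°, groundspeed=145.7 kt
Leg 2: heading=316.8°, groundspeed=159.2 kt
Leg 3: heading=248.9°, groundspeed=183.3 kt
Leg 4: heading=198.4°, groundspeed=185.6 kt
Leg 5: heading=274.8°, groundspeed=176.2 kt
Leg 6: heading=20.9°, groundspeed=138.0 kt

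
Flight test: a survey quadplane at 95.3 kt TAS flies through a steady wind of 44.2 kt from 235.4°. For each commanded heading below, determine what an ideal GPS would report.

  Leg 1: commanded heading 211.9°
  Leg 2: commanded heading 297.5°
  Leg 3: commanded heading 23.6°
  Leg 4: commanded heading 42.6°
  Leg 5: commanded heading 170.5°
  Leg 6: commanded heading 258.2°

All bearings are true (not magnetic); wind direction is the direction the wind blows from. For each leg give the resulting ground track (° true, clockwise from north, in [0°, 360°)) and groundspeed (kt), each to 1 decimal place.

Leg 1: heading 211.9°; drift -17.8° → track 194.1°, groundspeed 57.5 kt
Leg 2: heading 297.5°; drift +27.6° → track 325.1°, groundspeed 84.2 kt
Leg 3: heading 23.6°; drift +9.9° → track 33.5°, groundspeed 134.9 kt
Leg 4: heading 42.6°; drift +4.0° → track 46.6°, groundspeed 138.7 kt
Leg 5: heading 170.5°; drift -27.6° → track 142.9°, groundspeed 86.4 kt
Leg 6: heading 258.2°; drift +17.4° → track 275.6°, groundspeed 57.2 kt

Leg 1: track=194.1°, groundspeed=57.5 kt
Leg 2: track=325.1°, groundspeed=84.2 kt
Leg 3: track=33.5°, groundspeed=134.9 kt
Leg 4: track=46.6°, groundspeed=138.7 kt
Leg 5: track=142.9°, groundspeed=86.4 kt
Leg 6: track=275.6°, groundspeed=57.2 kt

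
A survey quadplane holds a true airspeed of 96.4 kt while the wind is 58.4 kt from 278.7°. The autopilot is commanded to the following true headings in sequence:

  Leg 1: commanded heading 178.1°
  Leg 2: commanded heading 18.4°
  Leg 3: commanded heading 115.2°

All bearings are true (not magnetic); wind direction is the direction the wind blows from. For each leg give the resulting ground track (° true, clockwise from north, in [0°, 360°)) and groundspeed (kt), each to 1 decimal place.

Leg 1: heading 178.1°; drift -28.2° → track 149.9°, groundspeed 121.6 kt
Leg 2: heading 18.4°; drift +28.5° → track 46.9°, groundspeed 120.8 kt
Leg 3: heading 115.2°; drift -6.2° → track 109.0°, groundspeed 153.3 kt

Leg 1: track=149.9°, groundspeed=121.6 kt
Leg 2: track=46.9°, groundspeed=120.8 kt
Leg 3: track=109.0°, groundspeed=153.3 kt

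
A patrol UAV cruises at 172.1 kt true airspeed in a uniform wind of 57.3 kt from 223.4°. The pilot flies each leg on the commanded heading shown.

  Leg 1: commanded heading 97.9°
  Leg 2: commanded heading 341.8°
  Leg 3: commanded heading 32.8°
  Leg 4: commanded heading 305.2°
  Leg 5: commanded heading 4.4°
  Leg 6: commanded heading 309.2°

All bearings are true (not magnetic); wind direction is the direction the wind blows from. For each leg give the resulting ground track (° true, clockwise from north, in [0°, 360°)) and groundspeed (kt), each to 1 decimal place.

Leg 1: heading 97.9°; drift -12.8° → track 85.1°, groundspeed 210.6 kt
Leg 2: heading 341.8°; drift +14.2° → track 356.0°, groundspeed 205.6 kt
Leg 3: heading 32.8°; drift +2.6° → track 35.4°, groundspeed 228.7 kt
Leg 4: heading 305.2°; drift +19.1° → track 324.3°, groundspeed 173.5 kt
Leg 5: heading 4.4°; drift +9.5° → track 13.9°, groundspeed 219.6 kt
Leg 6: heading 309.2°; drift +18.8° → track 328.0°, groundspeed 177.4 kt

Leg 1: track=85.1°, groundspeed=210.6 kt
Leg 2: track=356.0°, groundspeed=205.6 kt
Leg 3: track=35.4°, groundspeed=228.7 kt
Leg 4: track=324.3°, groundspeed=173.5 kt
Leg 5: track=13.9°, groundspeed=219.6 kt
Leg 6: track=328.0°, groundspeed=177.4 kt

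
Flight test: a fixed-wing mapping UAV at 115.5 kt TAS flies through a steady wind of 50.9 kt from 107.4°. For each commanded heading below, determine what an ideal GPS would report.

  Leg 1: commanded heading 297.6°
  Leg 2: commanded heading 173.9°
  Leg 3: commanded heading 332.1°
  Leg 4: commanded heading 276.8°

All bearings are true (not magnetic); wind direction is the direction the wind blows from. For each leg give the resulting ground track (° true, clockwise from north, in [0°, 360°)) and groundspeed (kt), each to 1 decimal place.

Leg 1: heading 297.6°; drift -3.1° → track 294.5°, groundspeed 165.8 kt
Leg 2: heading 173.9°; drift +26.1° → track 200.0°, groundspeed 106.0 kt
Leg 3: heading 332.1°; drift -13.3° → track 318.8°, groundspeed 155.8 kt
Leg 4: heading 276.8°; drift +3.2° → track 280.0°, groundspeed 165.8 kt

Leg 1: track=294.5°, groundspeed=165.8 kt
Leg 2: track=200.0°, groundspeed=106.0 kt
Leg 3: track=318.8°, groundspeed=155.8 kt
Leg 4: track=280.0°, groundspeed=165.8 kt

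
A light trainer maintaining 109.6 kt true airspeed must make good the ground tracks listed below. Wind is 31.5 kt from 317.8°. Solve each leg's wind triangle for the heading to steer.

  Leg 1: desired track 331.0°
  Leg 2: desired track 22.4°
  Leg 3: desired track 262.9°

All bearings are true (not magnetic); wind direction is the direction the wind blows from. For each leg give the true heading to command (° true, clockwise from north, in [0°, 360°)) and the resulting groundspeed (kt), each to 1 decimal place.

Leg 1: heading=327.2°, groundspeed=78.7 kt
Leg 2: heading=7.4°, groundspeed=92.3 kt
Leg 3: heading=276.5°, groundspeed=88.4 kt

Leg 1: desired track 331.0°; wind correction -3.8° → command heading 327.2°, groundspeed 78.7 kt
Leg 2: desired track 22.4°; wind correction -15.0° → command heading 7.4°, groundspeed 92.3 kt
Leg 3: desired track 262.9°; wind correction +13.6° → command heading 276.5°, groundspeed 88.4 kt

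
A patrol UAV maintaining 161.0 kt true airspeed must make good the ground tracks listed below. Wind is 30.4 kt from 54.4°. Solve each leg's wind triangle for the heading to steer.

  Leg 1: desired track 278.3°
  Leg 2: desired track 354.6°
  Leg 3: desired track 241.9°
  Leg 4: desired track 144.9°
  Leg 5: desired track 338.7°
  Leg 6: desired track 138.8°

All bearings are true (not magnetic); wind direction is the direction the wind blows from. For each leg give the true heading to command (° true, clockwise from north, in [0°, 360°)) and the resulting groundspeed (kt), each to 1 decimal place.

Leg 1: desired track 278.3°; wind correction +7.5° → command heading 285.8°, groundspeed 181.5 kt
Leg 2: desired track 354.6°; wind correction +9.4° → command heading 4.0°, groundspeed 143.5 kt
Leg 3: desired track 241.9°; wind correction +1.4° → command heading 243.3°, groundspeed 191.1 kt
Leg 4: desired track 144.9°; wind correction -10.9° → command heading 134.0°, groundspeed 158.4 kt
Leg 5: desired track 338.7°; wind correction +10.5° → command heading 349.2°, groundspeed 150.8 kt
Leg 6: desired track 138.8°; wind correction -10.8° → command heading 128.0°, groundspeed 155.2 kt

Leg 1: heading=285.8°, groundspeed=181.5 kt
Leg 2: heading=4.0°, groundspeed=143.5 kt
Leg 3: heading=243.3°, groundspeed=191.1 kt
Leg 4: heading=134.0°, groundspeed=158.4 kt
Leg 5: heading=349.2°, groundspeed=150.8 kt
Leg 6: heading=128.0°, groundspeed=155.2 kt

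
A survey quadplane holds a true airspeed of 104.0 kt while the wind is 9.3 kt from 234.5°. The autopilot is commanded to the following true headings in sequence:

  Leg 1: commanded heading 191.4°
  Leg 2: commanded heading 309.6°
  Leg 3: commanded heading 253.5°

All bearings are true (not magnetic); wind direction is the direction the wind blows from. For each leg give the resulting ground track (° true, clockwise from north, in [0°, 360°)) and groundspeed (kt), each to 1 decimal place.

Leg 1: heading 191.4°; drift -3.7° → track 187.7°, groundspeed 97.4 kt
Leg 2: heading 309.6°; drift +5.1° → track 314.7°, groundspeed 102.0 kt
Leg 3: heading 253.5°; drift +1.8° → track 255.3°, groundspeed 95.3 kt

Leg 1: track=187.7°, groundspeed=97.4 kt
Leg 2: track=314.7°, groundspeed=102.0 kt
Leg 3: track=255.3°, groundspeed=95.3 kt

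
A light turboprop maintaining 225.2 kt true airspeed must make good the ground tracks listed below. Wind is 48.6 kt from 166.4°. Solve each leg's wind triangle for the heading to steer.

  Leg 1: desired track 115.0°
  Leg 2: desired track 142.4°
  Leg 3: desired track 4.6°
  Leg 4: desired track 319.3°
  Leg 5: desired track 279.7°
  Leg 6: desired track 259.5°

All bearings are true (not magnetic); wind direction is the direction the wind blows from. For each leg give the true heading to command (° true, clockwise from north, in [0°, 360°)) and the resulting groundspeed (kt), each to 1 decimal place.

Leg 1: desired track 115.0°; wind correction +9.7° → command heading 124.7°, groundspeed 191.7 kt
Leg 2: desired track 142.4°; wind correction +5.0° → command heading 147.4°, groundspeed 179.9 kt
Leg 3: desired track 4.6°; wind correction +3.9° → command heading 8.5°, groundspeed 270.9 kt
Leg 4: desired track 319.3°; wind correction -5.6° → command heading 313.7°, groundspeed 267.4 kt
Leg 5: desired track 279.7°; wind correction -11.4° → command heading 268.3°, groundspeed 240.0 kt
Leg 6: desired track 259.5°; wind correction -12.4° → command heading 247.1°, groundspeed 222.5 kt

Leg 1: heading=124.7°, groundspeed=191.7 kt
Leg 2: heading=147.4°, groundspeed=179.9 kt
Leg 3: heading=8.5°, groundspeed=270.9 kt
Leg 4: heading=313.7°, groundspeed=267.4 kt
Leg 5: heading=268.3°, groundspeed=240.0 kt
Leg 6: heading=247.1°, groundspeed=222.5 kt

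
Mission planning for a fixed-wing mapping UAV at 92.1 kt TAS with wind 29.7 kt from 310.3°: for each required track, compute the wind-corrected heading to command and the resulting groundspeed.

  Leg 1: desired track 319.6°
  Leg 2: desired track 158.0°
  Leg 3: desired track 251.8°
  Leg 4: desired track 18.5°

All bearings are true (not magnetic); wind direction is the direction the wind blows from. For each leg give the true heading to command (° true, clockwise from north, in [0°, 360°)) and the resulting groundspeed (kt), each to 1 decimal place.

Leg 1: heading=316.6°, groundspeed=62.7 kt
Leg 2: heading=166.6°, groundspeed=117.4 kt
Leg 3: heading=267.8°, groundspeed=73.0 kt
Leg 4: heading=1.1°, groundspeed=76.8 kt

Leg 1: desired track 319.6°; wind correction -3.0° → command heading 316.6°, groundspeed 62.7 kt
Leg 2: desired track 158.0°; wind correction +8.6° → command heading 166.6°, groundspeed 117.4 kt
Leg 3: desired track 251.8°; wind correction +16.0° → command heading 267.8°, groundspeed 73.0 kt
Leg 4: desired track 18.5°; wind correction -17.4° → command heading 1.1°, groundspeed 76.8 kt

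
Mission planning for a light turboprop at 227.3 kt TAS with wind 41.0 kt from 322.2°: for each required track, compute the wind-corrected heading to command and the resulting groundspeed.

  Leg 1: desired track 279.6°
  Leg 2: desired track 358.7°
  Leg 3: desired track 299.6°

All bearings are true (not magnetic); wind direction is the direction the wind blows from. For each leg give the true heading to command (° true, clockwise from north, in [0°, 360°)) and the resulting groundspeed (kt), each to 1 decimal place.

Leg 1: heading=286.6°, groundspeed=195.4 kt
Leg 2: heading=352.5°, groundspeed=193.0 kt
Leg 3: heading=303.6°, groundspeed=188.9 kt

Leg 1: desired track 279.6°; wind correction +7.0° → command heading 286.6°, groundspeed 195.4 kt
Leg 2: desired track 358.7°; wind correction -6.2° → command heading 352.5°, groundspeed 193.0 kt
Leg 3: desired track 299.6°; wind correction +4.0° → command heading 303.6°, groundspeed 188.9 kt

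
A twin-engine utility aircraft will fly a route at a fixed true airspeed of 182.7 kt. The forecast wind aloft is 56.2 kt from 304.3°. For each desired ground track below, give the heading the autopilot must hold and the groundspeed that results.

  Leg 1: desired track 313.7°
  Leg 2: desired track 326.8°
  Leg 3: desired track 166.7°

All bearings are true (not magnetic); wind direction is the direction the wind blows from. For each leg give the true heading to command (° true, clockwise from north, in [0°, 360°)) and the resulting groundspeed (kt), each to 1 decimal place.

Leg 1: heading=310.8°, groundspeed=127.0 kt
Leg 2: heading=320.0°, groundspeed=129.5 kt
Leg 3: heading=178.7°, groundspeed=220.2 kt

Leg 1: desired track 313.7°; wind correction -2.9° → command heading 310.8°, groundspeed 127.0 kt
Leg 2: desired track 326.8°; wind correction -6.8° → command heading 320.0°, groundspeed 129.5 kt
Leg 3: desired track 166.7°; wind correction +12.0° → command heading 178.7°, groundspeed 220.2 kt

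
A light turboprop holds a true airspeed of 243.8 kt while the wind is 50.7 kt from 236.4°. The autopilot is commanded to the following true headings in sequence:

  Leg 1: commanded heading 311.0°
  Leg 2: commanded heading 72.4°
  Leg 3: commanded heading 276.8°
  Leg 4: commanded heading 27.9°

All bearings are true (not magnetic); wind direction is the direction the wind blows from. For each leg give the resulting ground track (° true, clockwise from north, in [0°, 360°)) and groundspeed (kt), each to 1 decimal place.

Leg 1: heading 311.0°; drift +12.0° → track 323.0°, groundspeed 235.5 kt
Leg 2: heading 72.4°; drift -2.7° → track 69.7°, groundspeed 292.9 kt
Leg 3: heading 276.8°; drift +9.1° → track 285.9°, groundspeed 207.8 kt
Leg 4: heading 27.9°; drift +4.8° → track 32.7°, groundspeed 289.4 kt

Leg 1: track=323.0°, groundspeed=235.5 kt
Leg 2: track=69.7°, groundspeed=292.9 kt
Leg 3: track=285.9°, groundspeed=207.8 kt
Leg 4: track=32.7°, groundspeed=289.4 kt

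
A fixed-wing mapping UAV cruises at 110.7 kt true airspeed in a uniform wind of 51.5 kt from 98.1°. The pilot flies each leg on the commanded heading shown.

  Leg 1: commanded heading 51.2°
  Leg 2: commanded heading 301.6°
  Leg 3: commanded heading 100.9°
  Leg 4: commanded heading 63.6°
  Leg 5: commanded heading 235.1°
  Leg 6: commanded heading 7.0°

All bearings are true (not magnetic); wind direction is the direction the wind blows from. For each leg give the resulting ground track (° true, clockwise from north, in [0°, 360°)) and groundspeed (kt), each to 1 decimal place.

Leg 1: track=24.7°, groundspeed=84.4 kt
Leg 2: track=294.2°, groundspeed=159.3 kt
Leg 3: track=103.3°, groundspeed=59.3 kt
Leg 4: track=40.5°, groundspeed=74.2 kt
Leg 5: track=248.4°, groundspeed=152.5 kt
Leg 6: track=342.2°, groundspeed=123.0 kt

Leg 1: heading 51.2°; drift -26.5° → track 24.7°, groundspeed 84.4 kt
Leg 2: heading 301.6°; drift -7.4° → track 294.2°, groundspeed 159.3 kt
Leg 3: heading 100.9°; drift +2.4° → track 103.3°, groundspeed 59.3 kt
Leg 4: heading 63.6°; drift -23.1° → track 40.5°, groundspeed 74.2 kt
Leg 5: heading 235.1°; drift +13.3° → track 248.4°, groundspeed 152.5 kt
Leg 6: heading 7.0°; drift -24.8° → track 342.2°, groundspeed 123.0 kt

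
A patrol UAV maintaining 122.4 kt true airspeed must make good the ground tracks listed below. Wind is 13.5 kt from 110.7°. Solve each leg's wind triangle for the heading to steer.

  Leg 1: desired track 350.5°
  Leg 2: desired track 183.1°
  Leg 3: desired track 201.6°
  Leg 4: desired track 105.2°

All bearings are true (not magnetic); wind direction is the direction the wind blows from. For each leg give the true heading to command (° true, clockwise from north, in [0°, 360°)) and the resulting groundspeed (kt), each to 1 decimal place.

Leg 1: heading=356.0°, groundspeed=128.6 kt
Leg 2: heading=177.1°, groundspeed=117.6 kt
Leg 3: heading=195.3°, groundspeed=121.9 kt
Leg 4: heading=105.8°, groundspeed=109.0 kt

Leg 1: desired track 350.5°; wind correction +5.5° → command heading 356.0°, groundspeed 128.6 kt
Leg 2: desired track 183.1°; wind correction -6.0° → command heading 177.1°, groundspeed 117.6 kt
Leg 3: desired track 201.6°; wind correction -6.3° → command heading 195.3°, groundspeed 121.9 kt
Leg 4: desired track 105.2°; wind correction +0.6° → command heading 105.8°, groundspeed 109.0 kt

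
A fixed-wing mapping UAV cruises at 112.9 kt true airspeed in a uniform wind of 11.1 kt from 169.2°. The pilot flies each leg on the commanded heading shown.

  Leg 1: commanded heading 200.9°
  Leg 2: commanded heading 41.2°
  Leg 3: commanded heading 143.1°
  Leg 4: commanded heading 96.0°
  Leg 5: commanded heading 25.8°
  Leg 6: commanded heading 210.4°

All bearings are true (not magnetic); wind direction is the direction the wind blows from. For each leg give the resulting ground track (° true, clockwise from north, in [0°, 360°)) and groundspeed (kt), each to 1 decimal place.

Leg 1: track=204.1°, groundspeed=103.6 kt
Leg 2: track=37.0°, groundspeed=120.1 kt
Leg 3: track=140.4°, groundspeed=103.0 kt
Leg 4: track=90.5°, groundspeed=110.2 kt
Leg 5: track=22.7°, groundspeed=122.0 kt
Leg 6: track=214.4°, groundspeed=104.8 kt

Leg 1: heading 200.9°; drift +3.2° → track 204.1°, groundspeed 103.6 kt
Leg 2: heading 41.2°; drift -4.2° → track 37.0°, groundspeed 120.1 kt
Leg 3: heading 143.1°; drift -2.7° → track 140.4°, groundspeed 103.0 kt
Leg 4: heading 96.0°; drift -5.5° → track 90.5°, groundspeed 110.2 kt
Leg 5: heading 25.8°; drift -3.1° → track 22.7°, groundspeed 122.0 kt
Leg 6: heading 210.4°; drift +4.0° → track 214.4°, groundspeed 104.8 kt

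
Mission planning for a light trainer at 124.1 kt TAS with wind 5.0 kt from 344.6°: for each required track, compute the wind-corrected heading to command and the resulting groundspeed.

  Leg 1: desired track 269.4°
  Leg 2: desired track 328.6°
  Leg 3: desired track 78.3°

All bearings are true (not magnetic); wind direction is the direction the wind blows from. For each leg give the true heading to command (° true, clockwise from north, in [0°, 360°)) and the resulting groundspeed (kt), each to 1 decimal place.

Leg 1: desired track 269.4°; wind correction +2.2° → command heading 271.6°, groundspeed 122.7 kt
Leg 2: desired track 328.6°; wind correction +0.6° → command heading 329.2°, groundspeed 119.3 kt
Leg 3: desired track 78.3°; wind correction -2.3° → command heading 76.0°, groundspeed 124.3 kt

Leg 1: heading=271.6°, groundspeed=122.7 kt
Leg 2: heading=329.2°, groundspeed=119.3 kt
Leg 3: heading=76.0°, groundspeed=124.3 kt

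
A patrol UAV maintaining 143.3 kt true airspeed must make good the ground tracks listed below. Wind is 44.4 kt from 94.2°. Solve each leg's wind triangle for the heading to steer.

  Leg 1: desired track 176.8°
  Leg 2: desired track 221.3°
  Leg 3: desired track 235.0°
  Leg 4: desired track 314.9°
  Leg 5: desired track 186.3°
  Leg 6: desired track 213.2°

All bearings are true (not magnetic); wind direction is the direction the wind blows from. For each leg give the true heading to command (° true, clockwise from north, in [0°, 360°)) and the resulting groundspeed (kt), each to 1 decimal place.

Leg 1: heading=158.9°, groundspeed=130.6 kt
Leg 2: heading=207.0°, groundspeed=165.6 kt
Leg 3: heading=223.7°, groundspeed=174.9 kt
Leg 4: heading=326.6°, groundspeed=174.0 kt
Leg 5: heading=168.3°, groundspeed=137.9 kt
Leg 6: heading=197.5°, groundspeed=159.5 kt

Leg 1: desired track 176.8°; wind correction -17.9° → command heading 158.9°, groundspeed 130.6 kt
Leg 2: desired track 221.3°; wind correction -14.3° → command heading 207.0°, groundspeed 165.6 kt
Leg 3: desired track 235.0°; wind correction -11.3° → command heading 223.7°, groundspeed 174.9 kt
Leg 4: desired track 314.9°; wind correction +11.7° → command heading 326.6°, groundspeed 174.0 kt
Leg 5: desired track 186.3°; wind correction -18.0° → command heading 168.3°, groundspeed 137.9 kt
Leg 6: desired track 213.2°; wind correction -15.7° → command heading 197.5°, groundspeed 159.5 kt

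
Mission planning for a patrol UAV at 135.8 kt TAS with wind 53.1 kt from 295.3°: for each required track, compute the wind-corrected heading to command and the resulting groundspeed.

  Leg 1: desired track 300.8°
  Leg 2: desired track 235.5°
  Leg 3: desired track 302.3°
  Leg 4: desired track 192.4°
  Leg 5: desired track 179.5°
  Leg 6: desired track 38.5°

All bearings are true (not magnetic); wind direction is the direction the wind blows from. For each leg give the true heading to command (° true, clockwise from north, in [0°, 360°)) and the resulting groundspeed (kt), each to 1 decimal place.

Leg 1: desired track 300.8°; wind correction -2.1° → command heading 298.7°, groundspeed 82.8 kt
Leg 2: desired track 235.5°; wind correction +19.8° → command heading 255.3°, groundspeed 101.1 kt
Leg 3: desired track 302.3°; wind correction -2.7° → command heading 299.6°, groundspeed 82.9 kt
Leg 4: desired track 192.4°; wind correction +22.4° → command heading 214.8°, groundspeed 137.4 kt
Leg 5: desired track 179.5°; wind correction +20.6° → command heading 200.1°, groundspeed 150.2 kt
Leg 6: desired track 38.5°; wind correction -22.4° → command heading 16.1°, groundspeed 137.7 kt

Leg 1: heading=298.7°, groundspeed=82.8 kt
Leg 2: heading=255.3°, groundspeed=101.1 kt
Leg 3: heading=299.6°, groundspeed=82.9 kt
Leg 4: heading=214.8°, groundspeed=137.4 kt
Leg 5: heading=200.1°, groundspeed=150.2 kt
Leg 6: heading=16.1°, groundspeed=137.7 kt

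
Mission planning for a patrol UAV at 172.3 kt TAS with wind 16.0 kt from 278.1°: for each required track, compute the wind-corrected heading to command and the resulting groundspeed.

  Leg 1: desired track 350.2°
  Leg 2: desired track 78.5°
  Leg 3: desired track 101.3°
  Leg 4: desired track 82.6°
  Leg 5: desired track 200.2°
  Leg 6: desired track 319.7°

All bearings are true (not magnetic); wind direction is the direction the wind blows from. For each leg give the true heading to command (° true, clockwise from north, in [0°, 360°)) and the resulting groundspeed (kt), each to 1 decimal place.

Leg 1: desired track 350.2°; wind correction -5.1° → command heading 345.1°, groundspeed 166.7 kt
Leg 2: desired track 78.5°; wind correction -1.8° → command heading 76.7°, groundspeed 187.3 kt
Leg 3: desired track 101.3°; wind correction +0.3° → command heading 101.6°, groundspeed 188.3 kt
Leg 4: desired track 82.6°; wind correction -1.4° → command heading 81.2°, groundspeed 187.7 kt
Leg 5: desired track 200.2°; wind correction +5.2° → command heading 205.4°, groundspeed 168.2 kt
Leg 6: desired track 319.7°; wind correction -3.5° → command heading 316.2°, groundspeed 160.0 kt

Leg 1: heading=345.1°, groundspeed=166.7 kt
Leg 2: heading=76.7°, groundspeed=187.3 kt
Leg 3: heading=101.6°, groundspeed=188.3 kt
Leg 4: heading=81.2°, groundspeed=187.7 kt
Leg 5: heading=205.4°, groundspeed=168.2 kt
Leg 6: heading=316.2°, groundspeed=160.0 kt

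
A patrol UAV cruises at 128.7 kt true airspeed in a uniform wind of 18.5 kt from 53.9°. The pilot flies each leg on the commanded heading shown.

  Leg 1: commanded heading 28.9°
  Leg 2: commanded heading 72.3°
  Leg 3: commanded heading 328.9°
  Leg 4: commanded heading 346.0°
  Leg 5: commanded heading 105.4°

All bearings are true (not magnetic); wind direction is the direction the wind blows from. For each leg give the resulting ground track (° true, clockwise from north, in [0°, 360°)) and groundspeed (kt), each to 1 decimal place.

Leg 1: track=24.9°, groundspeed=112.2 kt
Leg 2: track=75.3°, groundspeed=111.3 kt
Leg 3: track=320.6°, groundspeed=128.4 kt
Leg 4: track=338.0°, groundspeed=122.9 kt
Leg 5: track=112.4°, groundspeed=118.1 kt

Leg 1: heading 28.9°; drift -4.0° → track 24.9°, groundspeed 112.2 kt
Leg 2: heading 72.3°; drift +3.0° → track 75.3°, groundspeed 111.3 kt
Leg 3: heading 328.9°; drift -8.3° → track 320.6°, groundspeed 128.4 kt
Leg 4: heading 346.0°; drift -8.0° → track 338.0°, groundspeed 122.9 kt
Leg 5: heading 105.4°; drift +7.0° → track 112.4°, groundspeed 118.1 kt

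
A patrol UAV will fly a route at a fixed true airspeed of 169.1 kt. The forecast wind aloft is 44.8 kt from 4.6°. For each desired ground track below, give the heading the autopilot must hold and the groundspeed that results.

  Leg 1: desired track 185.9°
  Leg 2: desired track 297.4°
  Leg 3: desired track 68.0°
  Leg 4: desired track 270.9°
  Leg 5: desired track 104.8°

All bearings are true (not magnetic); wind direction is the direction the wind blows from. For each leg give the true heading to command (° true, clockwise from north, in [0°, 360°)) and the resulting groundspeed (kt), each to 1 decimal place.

Leg 1: desired track 185.9°; wind correction +0.3° → command heading 186.2°, groundspeed 213.9 kt
Leg 2: desired track 297.4°; wind correction +14.1° → command heading 311.5°, groundspeed 146.6 kt
Leg 3: desired track 68.0°; wind correction -13.7° → command heading 54.3°, groundspeed 144.2 kt
Leg 4: desired track 270.9°; wind correction +15.3° → command heading 286.2°, groundspeed 166.0 kt
Leg 5: desired track 104.8°; wind correction -15.1° → command heading 89.7°, groundspeed 171.2 kt

Leg 1: heading=186.2°, groundspeed=213.9 kt
Leg 2: heading=311.5°, groundspeed=146.6 kt
Leg 3: heading=54.3°, groundspeed=144.2 kt
Leg 4: heading=286.2°, groundspeed=166.0 kt
Leg 5: heading=89.7°, groundspeed=171.2 kt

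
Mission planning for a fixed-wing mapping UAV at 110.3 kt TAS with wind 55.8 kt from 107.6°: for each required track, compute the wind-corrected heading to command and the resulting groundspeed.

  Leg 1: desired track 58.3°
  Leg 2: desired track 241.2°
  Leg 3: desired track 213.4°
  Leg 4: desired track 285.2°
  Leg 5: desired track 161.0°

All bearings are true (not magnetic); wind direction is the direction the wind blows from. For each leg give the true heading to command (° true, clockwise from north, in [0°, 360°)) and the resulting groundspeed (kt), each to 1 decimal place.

Leg 1: heading=80.9°, groundspeed=65.5 kt
Leg 2: heading=219.7°, groundspeed=141.1 kt
Leg 3: heading=184.3°, groundspeed=111.5 kt
Leg 4: heading=284.0°, groundspeed=166.0 kt
Leg 5: heading=137.0°, groundspeed=67.5 kt

Leg 1: desired track 58.3°; wind correction +22.6° → command heading 80.9°, groundspeed 65.5 kt
Leg 2: desired track 241.2°; wind correction -21.5° → command heading 219.7°, groundspeed 141.1 kt
Leg 3: desired track 213.4°; wind correction -29.1° → command heading 184.3°, groundspeed 111.5 kt
Leg 4: desired track 285.2°; wind correction -1.2° → command heading 284.0°, groundspeed 166.0 kt
Leg 5: desired track 161.0°; wind correction -24.0° → command heading 137.0°, groundspeed 67.5 kt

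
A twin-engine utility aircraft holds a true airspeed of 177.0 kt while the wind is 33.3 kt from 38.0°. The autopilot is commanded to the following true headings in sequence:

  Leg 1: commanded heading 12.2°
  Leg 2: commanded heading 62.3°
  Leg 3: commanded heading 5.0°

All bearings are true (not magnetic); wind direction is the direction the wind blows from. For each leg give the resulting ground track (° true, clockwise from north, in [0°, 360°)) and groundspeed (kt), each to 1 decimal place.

Leg 1: heading 12.2°; drift -5.6° → track 6.6°, groundspeed 147.7 kt
Leg 2: heading 62.3°; drift +5.3° → track 67.6°, groundspeed 147.3 kt
Leg 3: heading 5.0°; drift -6.9° → track 358.1°, groundspeed 150.2 kt

Leg 1: track=6.6°, groundspeed=147.7 kt
Leg 2: track=67.6°, groundspeed=147.3 kt
Leg 3: track=358.1°, groundspeed=150.2 kt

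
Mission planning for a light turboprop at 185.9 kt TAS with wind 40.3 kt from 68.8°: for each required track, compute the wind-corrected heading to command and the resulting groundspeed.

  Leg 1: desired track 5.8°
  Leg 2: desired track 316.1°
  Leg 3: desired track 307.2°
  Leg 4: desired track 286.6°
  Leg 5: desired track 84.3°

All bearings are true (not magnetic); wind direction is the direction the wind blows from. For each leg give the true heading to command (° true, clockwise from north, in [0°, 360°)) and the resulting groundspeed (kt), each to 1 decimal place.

Leg 1: desired track 5.8°; wind correction +11.1° → command heading 16.9°, groundspeed 164.1 kt
Leg 2: desired track 316.1°; wind correction +11.5° → command heading 327.6°, groundspeed 197.7 kt
Leg 3: desired track 307.2°; wind correction +10.6° → command heading 317.8°, groundspeed 203.8 kt
Leg 4: desired track 286.6°; wind correction +7.6° → command heading 294.2°, groundspeed 216.1 kt
Leg 5: desired track 84.3°; wind correction -3.3° → command heading 81.0°, groundspeed 146.8 kt

Leg 1: heading=16.9°, groundspeed=164.1 kt
Leg 2: heading=327.6°, groundspeed=197.7 kt
Leg 3: heading=317.8°, groundspeed=203.8 kt
Leg 4: heading=294.2°, groundspeed=216.1 kt
Leg 5: heading=81.0°, groundspeed=146.8 kt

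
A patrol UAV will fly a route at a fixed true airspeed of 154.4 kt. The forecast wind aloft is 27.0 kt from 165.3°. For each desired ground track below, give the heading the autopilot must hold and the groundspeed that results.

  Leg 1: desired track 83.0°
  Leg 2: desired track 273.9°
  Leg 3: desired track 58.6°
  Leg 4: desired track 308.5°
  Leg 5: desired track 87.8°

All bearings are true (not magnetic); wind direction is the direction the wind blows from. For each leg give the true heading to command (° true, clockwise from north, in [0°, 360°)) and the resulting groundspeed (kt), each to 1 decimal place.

Leg 1: heading=93.0°, groundspeed=148.4 kt
Leg 2: heading=264.4°, groundspeed=160.9 kt
Leg 3: heading=68.2°, groundspeed=160.0 kt
Leg 4: heading=302.5°, groundspeed=175.2 kt
Leg 5: heading=97.6°, groundspeed=146.3 kt

Leg 1: desired track 83.0°; wind correction +10.0° → command heading 93.0°, groundspeed 148.4 kt
Leg 2: desired track 273.9°; wind correction -9.5° → command heading 264.4°, groundspeed 160.9 kt
Leg 3: desired track 58.6°; wind correction +9.6° → command heading 68.2°, groundspeed 160.0 kt
Leg 4: desired track 308.5°; wind correction -6.0° → command heading 302.5°, groundspeed 175.2 kt
Leg 5: desired track 87.8°; wind correction +9.8° → command heading 97.6°, groundspeed 146.3 kt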